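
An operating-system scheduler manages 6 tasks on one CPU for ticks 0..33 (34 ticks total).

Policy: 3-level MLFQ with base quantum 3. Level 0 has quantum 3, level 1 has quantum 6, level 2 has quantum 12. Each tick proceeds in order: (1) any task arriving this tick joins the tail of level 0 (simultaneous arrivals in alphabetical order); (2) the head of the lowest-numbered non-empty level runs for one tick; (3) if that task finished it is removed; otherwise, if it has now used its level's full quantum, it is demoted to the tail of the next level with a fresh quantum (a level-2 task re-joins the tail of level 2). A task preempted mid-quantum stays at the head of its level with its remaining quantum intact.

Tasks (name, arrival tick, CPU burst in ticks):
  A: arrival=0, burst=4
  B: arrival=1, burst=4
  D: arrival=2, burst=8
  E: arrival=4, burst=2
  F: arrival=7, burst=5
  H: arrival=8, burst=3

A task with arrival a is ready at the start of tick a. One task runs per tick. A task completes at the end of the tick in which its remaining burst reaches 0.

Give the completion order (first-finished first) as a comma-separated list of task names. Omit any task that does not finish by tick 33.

t=0: L0/L1/L2 = A/-/- → run A
t=1: L0/L1/L2 = AB/-/- → run A
t=2: L0/L1/L2 = ABD/-/- → run A
t=3: L0/L1/L2 = BD/A/- → run B
t=4: L0/L1/L2 = BDE/A/- → run B
t=5: L0/L1/L2 = BDE/A/- → run B
t=6: L0/L1/L2 = DE/AB/- → run D
t=7: L0/L1/L2 = DEF/AB/- → run D
t=8: L0/L1/L2 = DEFH/AB/- → run D
t=9: L0/L1/L2 = EFH/ABD/- → run E
t=10: L0/L1/L2 = EFH/ABD/- → run E
t=11: L0/L1/L2 = FH/ABD/- → run F
t=12: L0/L1/L2 = FH/ABD/- → run F
t=13: L0/L1/L2 = FH/ABD/- → run F
t=14: L0/L1/L2 = H/ABDF/- → run H
t=15: L0/L1/L2 = H/ABDF/- → run H
t=16: L0/L1/L2 = H/ABDF/- → run H
t=17: L0/L1/L2 = -/ABDF/- → run A
t=18: L0/L1/L2 = -/BDF/- → run B
t=19: L0/L1/L2 = -/DF/- → run D
t=20: L0/L1/L2 = -/DF/- → run D
t=21: L0/L1/L2 = -/DF/- → run D
t=22: L0/L1/L2 = -/DF/- → run D
t=23: L0/L1/L2 = -/DF/- → run D
t=24: L0/L1/L2 = -/F/- → run F
t=25: L0/L1/L2 = -/F/- → run F
t=26: (idle)
t=27: (idle)
t=28: (idle)
t=29: (idle)
t=30: (idle)
t=31: (idle)
t=32: (idle)
t=33: (idle)

completion order = E, H, A, B, D, F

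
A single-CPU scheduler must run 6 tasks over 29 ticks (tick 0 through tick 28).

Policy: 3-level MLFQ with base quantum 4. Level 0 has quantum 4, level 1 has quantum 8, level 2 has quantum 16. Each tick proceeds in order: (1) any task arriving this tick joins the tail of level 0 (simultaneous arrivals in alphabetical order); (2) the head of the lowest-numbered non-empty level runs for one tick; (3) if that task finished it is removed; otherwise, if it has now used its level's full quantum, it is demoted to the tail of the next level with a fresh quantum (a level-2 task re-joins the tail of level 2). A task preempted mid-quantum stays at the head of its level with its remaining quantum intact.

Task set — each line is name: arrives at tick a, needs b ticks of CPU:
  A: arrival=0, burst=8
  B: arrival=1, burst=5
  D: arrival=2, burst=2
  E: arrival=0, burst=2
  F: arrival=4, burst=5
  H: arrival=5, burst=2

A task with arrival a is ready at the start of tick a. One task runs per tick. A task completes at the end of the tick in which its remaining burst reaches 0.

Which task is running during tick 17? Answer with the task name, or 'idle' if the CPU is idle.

running at tick 17 = H

t=0: L0/L1/L2 = AE/-/- → run A
t=1: L0/L1/L2 = AEB/-/- → run A
t=2: L0/L1/L2 = AEBD/-/- → run A
t=3: L0/L1/L2 = AEBD/-/- → run A
t=4: L0/L1/L2 = EBDF/A/- → run E
t=5: L0/L1/L2 = EBDFH/A/- → run E
t=6: L0/L1/L2 = BDFH/A/- → run B
t=7: L0/L1/L2 = BDFH/A/- → run B
t=8: L0/L1/L2 = BDFH/A/- → run B
t=9: L0/L1/L2 = BDFH/A/- → run B
t=10: L0/L1/L2 = DFH/AB/- → run D
t=11: L0/L1/L2 = DFH/AB/- → run D
t=12: L0/L1/L2 = FH/AB/- → run F
t=13: L0/L1/L2 = FH/AB/- → run F
t=14: L0/L1/L2 = FH/AB/- → run F
t=15: L0/L1/L2 = FH/AB/- → run F
t=16: L0/L1/L2 = H/ABF/- → run H
t=17: L0/L1/L2 = H/ABF/- → run H
t=18: L0/L1/L2 = -/ABF/- → run A
t=19: L0/L1/L2 = -/ABF/- → run A
t=20: L0/L1/L2 = -/ABF/- → run A
t=21: L0/L1/L2 = -/ABF/- → run A
t=22: L0/L1/L2 = -/BF/- → run B
t=23: L0/L1/L2 = -/F/- → run F
t=24: (idle)
t=25: (idle)
t=26: (idle)
t=27: (idle)
t=28: (idle)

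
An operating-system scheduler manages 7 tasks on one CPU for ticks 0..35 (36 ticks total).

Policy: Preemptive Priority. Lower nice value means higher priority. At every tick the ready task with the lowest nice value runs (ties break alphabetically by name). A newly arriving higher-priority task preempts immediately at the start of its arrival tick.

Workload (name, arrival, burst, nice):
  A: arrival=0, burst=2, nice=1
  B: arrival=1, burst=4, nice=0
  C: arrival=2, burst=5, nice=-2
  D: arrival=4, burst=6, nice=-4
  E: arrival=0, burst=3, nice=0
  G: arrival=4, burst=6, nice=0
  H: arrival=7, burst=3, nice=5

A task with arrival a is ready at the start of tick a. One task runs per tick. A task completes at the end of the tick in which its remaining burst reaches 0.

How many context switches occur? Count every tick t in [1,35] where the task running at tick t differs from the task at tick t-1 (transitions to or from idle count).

t=0: ready={A,E} → run E
t=1: ready={A,B,E} → run B
t=2: ready={A,B,C,E} → run C
t=3: ready={A,B,C,E} → run C
t=4: ready={A,B,C,D,E,G} → run D
t=5: ready={A,B,C,D,E,G} → run D
t=6: ready={A,B,C,D,E,G} → run D
t=7: ready={A,B,C,D,E,G,H} → run D
t=8: ready={A,B,C,D,E,G,H} → run D
t=9: ready={A,B,C,D,E,G,H} → run D
t=10: ready={A,B,C,E,G,H} → run C
t=11: ready={A,B,C,E,G,H} → run C
t=12: ready={A,B,C,E,G,H} → run C
t=13: ready={A,B,E,G,H} → run B
t=14: ready={A,B,E,G,H} → run B
t=15: ready={A,B,E,G,H} → run B
t=16: ready={A,E,G,H} → run E
t=17: ready={A,E,G,H} → run E
t=18: ready={A,G,H} → run G
t=19: ready={A,G,H} → run G
t=20: ready={A,G,H} → run G
t=21: ready={A,G,H} → run G
t=22: ready={A,G,H} → run G
t=23: ready={A,G,H} → run G
t=24: ready={A,H} → run A
t=25: ready={A,H} → run A
t=26: ready={H} → run H
t=27: ready={H} → run H
t=28: ready={H} → run H
t=29: (idle)
t=30: (idle)
t=31: (idle)
t=32: (idle)
t=33: (idle)
t=34: (idle)
t=35: (idle)

context switches = 10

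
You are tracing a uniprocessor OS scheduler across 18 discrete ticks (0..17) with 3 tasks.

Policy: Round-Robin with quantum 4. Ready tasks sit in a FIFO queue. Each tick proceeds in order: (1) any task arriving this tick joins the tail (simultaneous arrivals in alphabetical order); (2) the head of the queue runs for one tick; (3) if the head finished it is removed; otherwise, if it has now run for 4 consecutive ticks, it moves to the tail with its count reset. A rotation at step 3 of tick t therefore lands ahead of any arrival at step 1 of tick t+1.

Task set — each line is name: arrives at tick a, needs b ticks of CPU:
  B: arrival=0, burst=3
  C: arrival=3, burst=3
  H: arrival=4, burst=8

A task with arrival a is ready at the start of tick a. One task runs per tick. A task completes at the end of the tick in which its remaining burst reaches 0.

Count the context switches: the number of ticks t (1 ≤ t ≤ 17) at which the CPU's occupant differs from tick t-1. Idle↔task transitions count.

t=0: queue=[B] q_used=0 → run B
t=1: queue=[B] q_used=1 → run B
t=2: queue=[B] q_used=2 → run B
t=3: queue=[C] q_used=0 → run C
t=4: queue=[C,H] q_used=1 → run C
t=5: queue=[C,H] q_used=2 → run C
t=6: queue=[H] q_used=0 → run H
t=7: queue=[H] q_used=1 → run H
t=8: queue=[H] q_used=2 → run H
t=9: queue=[H] q_used=3 → run H
t=10: queue=[H] q_used=0 → run H
t=11: queue=[H] q_used=1 → run H
t=12: queue=[H] q_used=2 → run H
t=13: queue=[H] q_used=3 → run H
t=14: (idle)
t=15: (idle)
t=16: (idle)
t=17: (idle)

context switches = 3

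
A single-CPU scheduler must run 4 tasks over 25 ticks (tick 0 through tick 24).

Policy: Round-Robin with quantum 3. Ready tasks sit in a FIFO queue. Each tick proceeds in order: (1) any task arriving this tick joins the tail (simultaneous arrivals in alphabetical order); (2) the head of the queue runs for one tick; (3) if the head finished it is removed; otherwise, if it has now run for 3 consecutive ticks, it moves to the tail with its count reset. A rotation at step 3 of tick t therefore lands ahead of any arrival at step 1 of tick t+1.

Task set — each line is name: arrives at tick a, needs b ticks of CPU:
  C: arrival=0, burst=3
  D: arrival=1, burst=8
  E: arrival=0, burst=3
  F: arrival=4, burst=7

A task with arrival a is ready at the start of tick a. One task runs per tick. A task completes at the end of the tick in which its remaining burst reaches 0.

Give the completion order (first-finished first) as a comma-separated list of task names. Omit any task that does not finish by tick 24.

completion order = C, E, D, F

t=0: queue=[C,E] q_used=0 → run C
t=1: queue=[C,E,D] q_used=1 → run C
t=2: queue=[C,E,D] q_used=2 → run C
t=3: queue=[E,D] q_used=0 → run E
t=4: queue=[E,D,F] q_used=1 → run E
t=5: queue=[E,D,F] q_used=2 → run E
t=6: queue=[D,F] q_used=0 → run D
t=7: queue=[D,F] q_used=1 → run D
t=8: queue=[D,F] q_used=2 → run D
t=9: queue=[F,D] q_used=0 → run F
t=10: queue=[F,D] q_used=1 → run F
t=11: queue=[F,D] q_used=2 → run F
t=12: queue=[D,F] q_used=0 → run D
t=13: queue=[D,F] q_used=1 → run D
t=14: queue=[D,F] q_used=2 → run D
t=15: queue=[F,D] q_used=0 → run F
t=16: queue=[F,D] q_used=1 → run F
t=17: queue=[F,D] q_used=2 → run F
t=18: queue=[D,F] q_used=0 → run D
t=19: queue=[D,F] q_used=1 → run D
t=20: queue=[F] q_used=0 → run F
t=21: (idle)
t=22: (idle)
t=23: (idle)
t=24: (idle)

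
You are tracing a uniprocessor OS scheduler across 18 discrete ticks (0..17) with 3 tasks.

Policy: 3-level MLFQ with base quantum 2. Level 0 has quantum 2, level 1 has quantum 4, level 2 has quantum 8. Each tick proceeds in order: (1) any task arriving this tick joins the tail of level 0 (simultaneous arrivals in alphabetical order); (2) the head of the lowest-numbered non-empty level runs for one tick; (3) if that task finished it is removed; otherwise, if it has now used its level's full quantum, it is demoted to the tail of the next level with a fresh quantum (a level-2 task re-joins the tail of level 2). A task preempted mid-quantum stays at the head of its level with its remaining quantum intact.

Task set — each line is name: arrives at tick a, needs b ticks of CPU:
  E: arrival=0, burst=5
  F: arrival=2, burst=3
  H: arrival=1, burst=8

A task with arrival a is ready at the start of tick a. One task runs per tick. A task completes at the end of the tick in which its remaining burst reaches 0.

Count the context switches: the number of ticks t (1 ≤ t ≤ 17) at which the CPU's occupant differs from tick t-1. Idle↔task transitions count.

context switches = 7

t=0: L0/L1/L2 = E/-/- → run E
t=1: L0/L1/L2 = EH/-/- → run E
t=2: L0/L1/L2 = HF/E/- → run H
t=3: L0/L1/L2 = HF/E/- → run H
t=4: L0/L1/L2 = F/EH/- → run F
t=5: L0/L1/L2 = F/EH/- → run F
t=6: L0/L1/L2 = -/EHF/- → run E
t=7: L0/L1/L2 = -/EHF/- → run E
t=8: L0/L1/L2 = -/EHF/- → run E
t=9: L0/L1/L2 = -/HF/- → run H
t=10: L0/L1/L2 = -/HF/- → run H
t=11: L0/L1/L2 = -/HF/- → run H
t=12: L0/L1/L2 = -/HF/- → run H
t=13: L0/L1/L2 = -/F/H → run F
t=14: L0/L1/L2 = -/-/H → run H
t=15: L0/L1/L2 = -/-/H → run H
t=16: (idle)
t=17: (idle)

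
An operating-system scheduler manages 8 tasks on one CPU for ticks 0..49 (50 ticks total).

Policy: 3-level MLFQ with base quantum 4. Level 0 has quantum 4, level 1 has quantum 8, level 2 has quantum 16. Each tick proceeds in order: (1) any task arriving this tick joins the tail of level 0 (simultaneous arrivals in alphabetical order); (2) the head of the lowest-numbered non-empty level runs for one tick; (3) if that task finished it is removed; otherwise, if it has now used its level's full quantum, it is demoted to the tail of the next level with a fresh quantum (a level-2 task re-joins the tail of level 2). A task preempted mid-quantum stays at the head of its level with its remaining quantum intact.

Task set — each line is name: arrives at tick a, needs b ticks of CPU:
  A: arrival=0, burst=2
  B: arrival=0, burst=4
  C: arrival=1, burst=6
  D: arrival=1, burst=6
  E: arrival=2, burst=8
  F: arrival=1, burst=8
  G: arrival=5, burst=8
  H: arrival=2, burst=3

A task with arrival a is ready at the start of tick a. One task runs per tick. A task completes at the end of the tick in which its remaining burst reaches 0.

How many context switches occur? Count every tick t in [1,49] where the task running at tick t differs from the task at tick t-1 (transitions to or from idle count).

context switches = 13

t=0: L0/L1/L2 = AB/-/- → run A
t=1: L0/L1/L2 = ABCDF/-/- → run A
t=2: L0/L1/L2 = BCDFEH/-/- → run B
t=3: L0/L1/L2 = BCDFEH/-/- → run B
t=4: L0/L1/L2 = BCDFEH/-/- → run B
t=5: L0/L1/L2 = BCDFEHG/-/- → run B
t=6: L0/L1/L2 = CDFEHG/-/- → run C
t=7: L0/L1/L2 = CDFEHG/-/- → run C
t=8: L0/L1/L2 = CDFEHG/-/- → run C
t=9: L0/L1/L2 = CDFEHG/-/- → run C
t=10: L0/L1/L2 = DFEHG/C/- → run D
t=11: L0/L1/L2 = DFEHG/C/- → run D
t=12: L0/L1/L2 = DFEHG/C/- → run D
t=13: L0/L1/L2 = DFEHG/C/- → run D
t=14: L0/L1/L2 = FEHG/CD/- → run F
t=15: L0/L1/L2 = FEHG/CD/- → run F
t=16: L0/L1/L2 = FEHG/CD/- → run F
t=17: L0/L1/L2 = FEHG/CD/- → run F
t=18: L0/L1/L2 = EHG/CDF/- → run E
t=19: L0/L1/L2 = EHG/CDF/- → run E
t=20: L0/L1/L2 = EHG/CDF/- → run E
t=21: L0/L1/L2 = EHG/CDF/- → run E
t=22: L0/L1/L2 = HG/CDFE/- → run H
t=23: L0/L1/L2 = HG/CDFE/- → run H
t=24: L0/L1/L2 = HG/CDFE/- → run H
t=25: L0/L1/L2 = G/CDFE/- → run G
t=26: L0/L1/L2 = G/CDFE/- → run G
t=27: L0/L1/L2 = G/CDFE/- → run G
t=28: L0/L1/L2 = G/CDFE/- → run G
t=29: L0/L1/L2 = -/CDFEG/- → run C
t=30: L0/L1/L2 = -/CDFEG/- → run C
t=31: L0/L1/L2 = -/DFEG/- → run D
t=32: L0/L1/L2 = -/DFEG/- → run D
t=33: L0/L1/L2 = -/FEG/- → run F
t=34: L0/L1/L2 = -/FEG/- → run F
t=35: L0/L1/L2 = -/FEG/- → run F
t=36: L0/L1/L2 = -/FEG/- → run F
t=37: L0/L1/L2 = -/EG/- → run E
t=38: L0/L1/L2 = -/EG/- → run E
t=39: L0/L1/L2 = -/EG/- → run E
t=40: L0/L1/L2 = -/EG/- → run E
t=41: L0/L1/L2 = -/G/- → run G
t=42: L0/L1/L2 = -/G/- → run G
t=43: L0/L1/L2 = -/G/- → run G
t=44: L0/L1/L2 = -/G/- → run G
t=45: (idle)
t=46: (idle)
t=47: (idle)
t=48: (idle)
t=49: (idle)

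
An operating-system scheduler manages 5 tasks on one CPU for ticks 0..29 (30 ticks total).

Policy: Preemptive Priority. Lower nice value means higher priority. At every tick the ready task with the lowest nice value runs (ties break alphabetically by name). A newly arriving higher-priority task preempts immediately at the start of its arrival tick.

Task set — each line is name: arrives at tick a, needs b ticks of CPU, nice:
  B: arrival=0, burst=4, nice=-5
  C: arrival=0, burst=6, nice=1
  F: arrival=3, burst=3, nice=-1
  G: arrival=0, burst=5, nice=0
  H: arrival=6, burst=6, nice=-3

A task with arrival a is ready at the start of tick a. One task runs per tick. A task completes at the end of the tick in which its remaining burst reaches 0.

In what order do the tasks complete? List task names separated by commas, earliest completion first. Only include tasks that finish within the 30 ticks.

t=0: ready={B,C,G} → run B
t=1: ready={B,C,G} → run B
t=2: ready={B,C,G} → run B
t=3: ready={B,C,F,G} → run B
t=4: ready={C,F,G} → run F
t=5: ready={C,F,G} → run F
t=6: ready={C,F,G,H} → run H
t=7: ready={C,F,G,H} → run H
t=8: ready={C,F,G,H} → run H
t=9: ready={C,F,G,H} → run H
t=10: ready={C,F,G,H} → run H
t=11: ready={C,F,G,H} → run H
t=12: ready={C,F,G} → run F
t=13: ready={C,G} → run G
t=14: ready={C,G} → run G
t=15: ready={C,G} → run G
t=16: ready={C,G} → run G
t=17: ready={C,G} → run G
t=18: ready={C} → run C
t=19: ready={C} → run C
t=20: ready={C} → run C
t=21: ready={C} → run C
t=22: ready={C} → run C
t=23: ready={C} → run C
t=24: (idle)
t=25: (idle)
t=26: (idle)
t=27: (idle)
t=28: (idle)
t=29: (idle)

completion order = B, H, F, G, C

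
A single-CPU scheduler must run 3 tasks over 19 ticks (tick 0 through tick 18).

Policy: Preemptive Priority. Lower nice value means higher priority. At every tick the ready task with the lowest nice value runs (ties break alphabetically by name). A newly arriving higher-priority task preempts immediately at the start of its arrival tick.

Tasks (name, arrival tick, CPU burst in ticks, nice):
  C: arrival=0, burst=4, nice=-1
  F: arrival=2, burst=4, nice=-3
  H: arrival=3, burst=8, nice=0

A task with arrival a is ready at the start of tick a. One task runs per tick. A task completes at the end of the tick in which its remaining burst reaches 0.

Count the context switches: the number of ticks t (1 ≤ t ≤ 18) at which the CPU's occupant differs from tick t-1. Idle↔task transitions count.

t=0: ready={C} → run C
t=1: ready={C} → run C
t=2: ready={C,F} → run F
t=3: ready={C,F,H} → run F
t=4: ready={C,F,H} → run F
t=5: ready={C,F,H} → run F
t=6: ready={C,H} → run C
t=7: ready={C,H} → run C
t=8: ready={H} → run H
t=9: ready={H} → run H
t=10: ready={H} → run H
t=11: ready={H} → run H
t=12: ready={H} → run H
t=13: ready={H} → run H
t=14: ready={H} → run H
t=15: ready={H} → run H
t=16: (idle)
t=17: (idle)
t=18: (idle)

context switches = 4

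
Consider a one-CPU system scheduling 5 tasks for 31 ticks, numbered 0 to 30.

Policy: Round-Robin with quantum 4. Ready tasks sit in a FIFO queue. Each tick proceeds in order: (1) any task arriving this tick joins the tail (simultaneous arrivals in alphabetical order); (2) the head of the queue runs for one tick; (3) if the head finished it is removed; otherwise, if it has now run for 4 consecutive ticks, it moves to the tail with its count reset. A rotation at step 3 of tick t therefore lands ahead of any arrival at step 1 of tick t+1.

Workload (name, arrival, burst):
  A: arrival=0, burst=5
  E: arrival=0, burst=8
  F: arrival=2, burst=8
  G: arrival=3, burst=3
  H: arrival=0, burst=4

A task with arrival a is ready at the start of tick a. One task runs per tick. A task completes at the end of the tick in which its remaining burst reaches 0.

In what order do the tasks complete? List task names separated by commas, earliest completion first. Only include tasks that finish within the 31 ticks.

t=0: queue=[A,E,H] q_used=0 → run A
t=1: queue=[A,E,H] q_used=1 → run A
t=2: queue=[A,E,H,F] q_used=2 → run A
t=3: queue=[A,E,H,F,G] q_used=3 → run A
t=4: queue=[E,H,F,G,A] q_used=0 → run E
t=5: queue=[E,H,F,G,A] q_used=1 → run E
t=6: queue=[E,H,F,G,A] q_used=2 → run E
t=7: queue=[E,H,F,G,A] q_used=3 → run E
t=8: queue=[H,F,G,A,E] q_used=0 → run H
t=9: queue=[H,F,G,A,E] q_used=1 → run H
t=10: queue=[H,F,G,A,E] q_used=2 → run H
t=11: queue=[H,F,G,A,E] q_used=3 → run H
t=12: queue=[F,G,A,E] q_used=0 → run F
t=13: queue=[F,G,A,E] q_used=1 → run F
t=14: queue=[F,G,A,E] q_used=2 → run F
t=15: queue=[F,G,A,E] q_used=3 → run F
t=16: queue=[G,A,E,F] q_used=0 → run G
t=17: queue=[G,A,E,F] q_used=1 → run G
t=18: queue=[G,A,E,F] q_used=2 → run G
t=19: queue=[A,E,F] q_used=0 → run A
t=20: queue=[E,F] q_used=0 → run E
t=21: queue=[E,F] q_used=1 → run E
t=22: queue=[E,F] q_used=2 → run E
t=23: queue=[E,F] q_used=3 → run E
t=24: queue=[F] q_used=0 → run F
t=25: queue=[F] q_used=1 → run F
t=26: queue=[F] q_used=2 → run F
t=27: queue=[F] q_used=3 → run F
t=28: (idle)
t=29: (idle)
t=30: (idle)

completion order = H, G, A, E, F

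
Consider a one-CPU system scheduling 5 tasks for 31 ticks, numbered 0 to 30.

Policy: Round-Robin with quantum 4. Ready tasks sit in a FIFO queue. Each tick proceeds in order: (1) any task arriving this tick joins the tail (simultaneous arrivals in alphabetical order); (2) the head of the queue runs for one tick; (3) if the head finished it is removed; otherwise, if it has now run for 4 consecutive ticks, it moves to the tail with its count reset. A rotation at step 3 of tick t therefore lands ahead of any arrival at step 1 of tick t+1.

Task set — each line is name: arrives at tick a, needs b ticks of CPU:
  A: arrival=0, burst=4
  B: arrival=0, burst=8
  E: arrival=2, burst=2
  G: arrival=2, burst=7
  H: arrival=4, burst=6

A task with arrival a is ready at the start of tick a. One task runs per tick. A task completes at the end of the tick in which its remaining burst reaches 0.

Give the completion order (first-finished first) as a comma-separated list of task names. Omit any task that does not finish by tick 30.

t=0: queue=[A,B] q_used=0 → run A
t=1: queue=[A,B] q_used=1 → run A
t=2: queue=[A,B,E,G] q_used=2 → run A
t=3: queue=[A,B,E,G] q_used=3 → run A
t=4: queue=[B,E,G,H] q_used=0 → run B
t=5: queue=[B,E,G,H] q_used=1 → run B
t=6: queue=[B,E,G,H] q_used=2 → run B
t=7: queue=[B,E,G,H] q_used=3 → run B
t=8: queue=[E,G,H,B] q_used=0 → run E
t=9: queue=[E,G,H,B] q_used=1 → run E
t=10: queue=[G,H,B] q_used=0 → run G
t=11: queue=[G,H,B] q_used=1 → run G
t=12: queue=[G,H,B] q_used=2 → run G
t=13: queue=[G,H,B] q_used=3 → run G
t=14: queue=[H,B,G] q_used=0 → run H
t=15: queue=[H,B,G] q_used=1 → run H
t=16: queue=[H,B,G] q_used=2 → run H
t=17: queue=[H,B,G] q_used=3 → run H
t=18: queue=[B,G,H] q_used=0 → run B
t=19: queue=[B,G,H] q_used=1 → run B
t=20: queue=[B,G,H] q_used=2 → run B
t=21: queue=[B,G,H] q_used=3 → run B
t=22: queue=[G,H] q_used=0 → run G
t=23: queue=[G,H] q_used=1 → run G
t=24: queue=[G,H] q_used=2 → run G
t=25: queue=[H] q_used=0 → run H
t=26: queue=[H] q_used=1 → run H
t=27: (idle)
t=28: (idle)
t=29: (idle)
t=30: (idle)

completion order = A, E, B, G, H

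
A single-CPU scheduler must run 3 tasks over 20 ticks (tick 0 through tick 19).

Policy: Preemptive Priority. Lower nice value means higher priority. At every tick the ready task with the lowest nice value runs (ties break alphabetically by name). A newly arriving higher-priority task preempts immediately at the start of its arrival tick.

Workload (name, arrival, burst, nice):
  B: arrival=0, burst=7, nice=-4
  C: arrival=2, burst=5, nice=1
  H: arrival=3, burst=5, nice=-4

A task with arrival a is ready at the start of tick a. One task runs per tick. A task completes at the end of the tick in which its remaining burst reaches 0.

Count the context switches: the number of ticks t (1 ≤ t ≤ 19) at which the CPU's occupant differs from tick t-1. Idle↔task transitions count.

t=0: ready={B} → run B
t=1: ready={B} → run B
t=2: ready={B,C} → run B
t=3: ready={B,C,H} → run B
t=4: ready={B,C,H} → run B
t=5: ready={B,C,H} → run B
t=6: ready={B,C,H} → run B
t=7: ready={C,H} → run H
t=8: ready={C,H} → run H
t=9: ready={C,H} → run H
t=10: ready={C,H} → run H
t=11: ready={C,H} → run H
t=12: ready={C} → run C
t=13: ready={C} → run C
t=14: ready={C} → run C
t=15: ready={C} → run C
t=16: ready={C} → run C
t=17: (idle)
t=18: (idle)
t=19: (idle)

context switches = 3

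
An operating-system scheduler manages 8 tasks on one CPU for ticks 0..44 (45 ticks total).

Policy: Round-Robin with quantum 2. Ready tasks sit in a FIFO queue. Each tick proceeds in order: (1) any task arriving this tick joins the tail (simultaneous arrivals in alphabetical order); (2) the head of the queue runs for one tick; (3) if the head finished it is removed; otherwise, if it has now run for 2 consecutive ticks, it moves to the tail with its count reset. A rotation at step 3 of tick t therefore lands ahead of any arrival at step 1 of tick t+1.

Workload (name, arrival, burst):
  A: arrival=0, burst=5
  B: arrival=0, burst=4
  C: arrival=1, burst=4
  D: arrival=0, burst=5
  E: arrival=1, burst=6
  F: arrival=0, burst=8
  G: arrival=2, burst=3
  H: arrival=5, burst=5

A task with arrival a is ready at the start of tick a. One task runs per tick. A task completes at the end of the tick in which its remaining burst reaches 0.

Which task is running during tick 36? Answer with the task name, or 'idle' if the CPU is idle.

running at tick 36 = E

t=0: queue=[A,B,D,F] q_used=0 → run A
t=1: queue=[A,B,D,F,C,E] q_used=1 → run A
t=2: queue=[B,D,F,C,E,A,G] q_used=0 → run B
t=3: queue=[B,D,F,C,E,A,G] q_used=1 → run B
t=4: queue=[D,F,C,E,A,G,B] q_used=0 → run D
t=5: queue=[D,F,C,E,A,G,B,H] q_used=1 → run D
t=6: queue=[F,C,E,A,G,B,H,D] q_used=0 → run F
t=7: queue=[F,C,E,A,G,B,H,D] q_used=1 → run F
t=8: queue=[C,E,A,G,B,H,D,F] q_used=0 → run C
t=9: queue=[C,E,A,G,B,H,D,F] q_used=1 → run C
t=10: queue=[E,A,G,B,H,D,F,C] q_used=0 → run E
t=11: queue=[E,A,G,B,H,D,F,C] q_used=1 → run E
t=12: queue=[A,G,B,H,D,F,C,E] q_used=0 → run A
t=13: queue=[A,G,B,H,D,F,C,E] q_used=1 → run A
t=14: queue=[G,B,H,D,F,C,E,A] q_used=0 → run G
t=15: queue=[G,B,H,D,F,C,E,A] q_used=1 → run G
t=16: queue=[B,H,D,F,C,E,A,G] q_used=0 → run B
t=17: queue=[B,H,D,F,C,E,A,G] q_used=1 → run B
t=18: queue=[H,D,F,C,E,A,G] q_used=0 → run H
t=19: queue=[H,D,F,C,E,A,G] q_used=1 → run H
t=20: queue=[D,F,C,E,A,G,H] q_used=0 → run D
t=21: queue=[D,F,C,E,A,G,H] q_used=1 → run D
t=22: queue=[F,C,E,A,G,H,D] q_used=0 → run F
t=23: queue=[F,C,E,A,G,H,D] q_used=1 → run F
t=24: queue=[C,E,A,G,H,D,F] q_used=0 → run C
t=25: queue=[C,E,A,G,H,D,F] q_used=1 → run C
t=26: queue=[E,A,G,H,D,F] q_used=0 → run E
t=27: queue=[E,A,G,H,D,F] q_used=1 → run E
t=28: queue=[A,G,H,D,F,E] q_used=0 → run A
t=29: queue=[G,H,D,F,E] q_used=0 → run G
t=30: queue=[H,D,F,E] q_used=0 → run H
t=31: queue=[H,D,F,E] q_used=1 → run H
t=32: queue=[D,F,E,H] q_used=0 → run D
t=33: queue=[F,E,H] q_used=0 → run F
t=34: queue=[F,E,H] q_used=1 → run F
t=35: queue=[E,H,F] q_used=0 → run E
t=36: queue=[E,H,F] q_used=1 → run E
t=37: queue=[H,F] q_used=0 → run H
t=38: queue=[F] q_used=0 → run F
t=39: queue=[F] q_used=1 → run F
t=40: (idle)
t=41: (idle)
t=42: (idle)
t=43: (idle)
t=44: (idle)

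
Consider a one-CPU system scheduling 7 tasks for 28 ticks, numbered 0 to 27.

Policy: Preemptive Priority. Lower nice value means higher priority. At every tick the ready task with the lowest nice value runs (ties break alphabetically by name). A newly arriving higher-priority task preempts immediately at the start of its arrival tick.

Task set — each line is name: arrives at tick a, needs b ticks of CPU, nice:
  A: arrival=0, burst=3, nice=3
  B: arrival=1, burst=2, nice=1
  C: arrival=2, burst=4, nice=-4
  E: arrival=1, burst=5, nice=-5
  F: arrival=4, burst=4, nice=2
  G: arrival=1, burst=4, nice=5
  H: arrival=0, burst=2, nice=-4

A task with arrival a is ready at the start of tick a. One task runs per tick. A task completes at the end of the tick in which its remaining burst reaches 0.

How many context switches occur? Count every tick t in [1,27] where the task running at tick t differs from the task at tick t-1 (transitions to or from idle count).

t=0: ready={A,H} → run H
t=1: ready={A,B,E,G,H} → run E
t=2: ready={A,B,C,E,G,H} → run E
t=3: ready={A,B,C,E,G,H} → run E
t=4: ready={A,B,C,E,F,G,H} → run E
t=5: ready={A,B,C,E,F,G,H} → run E
t=6: ready={A,B,C,F,G,H} → run C
t=7: ready={A,B,C,F,G,H} → run C
t=8: ready={A,B,C,F,G,H} → run C
t=9: ready={A,B,C,F,G,H} → run C
t=10: ready={A,B,F,G,H} → run H
t=11: ready={A,B,F,G} → run B
t=12: ready={A,B,F,G} → run B
t=13: ready={A,F,G} → run F
t=14: ready={A,F,G} → run F
t=15: ready={A,F,G} → run F
t=16: ready={A,F,G} → run F
t=17: ready={A,G} → run A
t=18: ready={A,G} → run A
t=19: ready={A,G} → run A
t=20: ready={G} → run G
t=21: ready={G} → run G
t=22: ready={G} → run G
t=23: ready={G} → run G
t=24: (idle)
t=25: (idle)
t=26: (idle)
t=27: (idle)

context switches = 8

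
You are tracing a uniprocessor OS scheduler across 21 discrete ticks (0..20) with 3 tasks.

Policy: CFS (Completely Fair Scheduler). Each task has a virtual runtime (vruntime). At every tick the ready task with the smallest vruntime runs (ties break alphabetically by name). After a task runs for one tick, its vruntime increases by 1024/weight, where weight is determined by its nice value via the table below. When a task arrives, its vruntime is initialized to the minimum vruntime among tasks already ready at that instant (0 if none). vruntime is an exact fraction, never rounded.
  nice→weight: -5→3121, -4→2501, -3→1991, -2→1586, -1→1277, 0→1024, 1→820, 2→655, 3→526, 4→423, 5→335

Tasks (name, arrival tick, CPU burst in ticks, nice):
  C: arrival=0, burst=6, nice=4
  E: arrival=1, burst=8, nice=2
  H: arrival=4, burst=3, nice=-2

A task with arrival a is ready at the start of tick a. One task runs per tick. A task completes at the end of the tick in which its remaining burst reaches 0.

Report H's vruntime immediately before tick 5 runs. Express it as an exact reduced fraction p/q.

t=0: vr[C=0] → run C
t=1: vr[C=1024/423 E=1024/423] → run C
t=2: vr[C=2048/423 E=1024/423] → run E
t=3: vr[C=2048/423 E=1103872/277065] → run E
t=4: vr[C=2048/423 E=1537024/277065 H=2048/423] → run C
t=5: vr[C=1024/141 E=1537024/277065 H=2048/423] → run H
t=6: vr[C=1024/141 E=1537024/277065 H=1840640/335439] → run H
t=7: vr[C=1024/141 E=1537024/277065 H=2057216/335439] → run E
t=8: vr[C=1024/141 E=1970176/277065 H=2057216/335439] → run H
t=9: vr[C=1024/141 E=1970176/277065] → run E
t=10: vr[C=1024/141 E=2403328/277065] → run C
t=11: vr[C=4096/423 E=2403328/277065] → run E
t=12: vr[C=4096/423 E=567296/55413] → run C
t=13: vr[C=5120/423 E=567296/55413] → run E
t=14: vr[C=5120/423 E=3269632/277065] → run E
t=15: vr[C=5120/423 E=3702784/277065] → run C
t=16: vr[E=3702784/277065] → run E
t=17: (idle)
t=18: (idle)
t=19: (idle)
t=20: (idle)

vruntime(H, start of tick 5) = 2048/423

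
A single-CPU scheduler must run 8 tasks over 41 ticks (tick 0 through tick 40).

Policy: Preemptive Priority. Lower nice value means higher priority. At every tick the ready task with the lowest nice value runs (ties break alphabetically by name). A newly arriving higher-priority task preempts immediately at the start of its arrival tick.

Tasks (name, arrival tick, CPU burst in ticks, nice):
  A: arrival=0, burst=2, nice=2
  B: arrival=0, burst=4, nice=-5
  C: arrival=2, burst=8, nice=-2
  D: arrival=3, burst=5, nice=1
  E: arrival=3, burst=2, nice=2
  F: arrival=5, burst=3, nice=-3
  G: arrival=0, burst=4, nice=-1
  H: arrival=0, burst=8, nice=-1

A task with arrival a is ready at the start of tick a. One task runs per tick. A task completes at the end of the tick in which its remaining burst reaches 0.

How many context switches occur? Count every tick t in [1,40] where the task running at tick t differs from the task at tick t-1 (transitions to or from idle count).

context switches = 9

t=0: ready={A,B,G,H} → run B
t=1: ready={A,B,G,H} → run B
t=2: ready={A,B,C,G,H} → run B
t=3: ready={A,B,C,D,E,G,H} → run B
t=4: ready={A,C,D,E,G,H} → run C
t=5: ready={A,C,D,E,F,G,H} → run F
t=6: ready={A,C,D,E,F,G,H} → run F
t=7: ready={A,C,D,E,F,G,H} → run F
t=8: ready={A,C,D,E,G,H} → run C
t=9: ready={A,C,D,E,G,H} → run C
t=10: ready={A,C,D,E,G,H} → run C
t=11: ready={A,C,D,E,G,H} → run C
t=12: ready={A,C,D,E,G,H} → run C
t=13: ready={A,C,D,E,G,H} → run C
t=14: ready={A,C,D,E,G,H} → run C
t=15: ready={A,D,E,G,H} → run G
t=16: ready={A,D,E,G,H} → run G
t=17: ready={A,D,E,G,H} → run G
t=18: ready={A,D,E,G,H} → run G
t=19: ready={A,D,E,H} → run H
t=20: ready={A,D,E,H} → run H
t=21: ready={A,D,E,H} → run H
t=22: ready={A,D,E,H} → run H
t=23: ready={A,D,E,H} → run H
t=24: ready={A,D,E,H} → run H
t=25: ready={A,D,E,H} → run H
t=26: ready={A,D,E,H} → run H
t=27: ready={A,D,E} → run D
t=28: ready={A,D,E} → run D
t=29: ready={A,D,E} → run D
t=30: ready={A,D,E} → run D
t=31: ready={A,D,E} → run D
t=32: ready={A,E} → run A
t=33: ready={A,E} → run A
t=34: ready={E} → run E
t=35: ready={E} → run E
t=36: (idle)
t=37: (idle)
t=38: (idle)
t=39: (idle)
t=40: (idle)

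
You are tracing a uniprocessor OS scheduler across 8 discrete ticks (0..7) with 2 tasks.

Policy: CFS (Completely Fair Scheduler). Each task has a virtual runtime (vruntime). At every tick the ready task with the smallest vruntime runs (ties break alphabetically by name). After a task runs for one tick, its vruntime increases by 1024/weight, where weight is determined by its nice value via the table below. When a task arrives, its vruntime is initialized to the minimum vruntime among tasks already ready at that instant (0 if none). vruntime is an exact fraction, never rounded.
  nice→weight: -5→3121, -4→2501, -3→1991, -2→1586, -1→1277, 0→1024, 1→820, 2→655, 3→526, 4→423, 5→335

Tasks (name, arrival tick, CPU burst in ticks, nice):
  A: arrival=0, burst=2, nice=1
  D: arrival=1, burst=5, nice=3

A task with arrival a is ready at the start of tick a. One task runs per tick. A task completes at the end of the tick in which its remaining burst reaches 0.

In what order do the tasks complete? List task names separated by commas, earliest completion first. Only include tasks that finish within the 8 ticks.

completion order = A, D

t=0: vr[A=0] → run A
t=1: vr[A=256/205 D=256/205] → run A
t=2: vr[D=256/205] → run D
t=3: vr[D=172288/53915] → run D
t=4: vr[D=277248/53915] → run D
t=5: vr[D=382208/53915] → run D
t=6: vr[D=487168/53915] → run D
t=7: (idle)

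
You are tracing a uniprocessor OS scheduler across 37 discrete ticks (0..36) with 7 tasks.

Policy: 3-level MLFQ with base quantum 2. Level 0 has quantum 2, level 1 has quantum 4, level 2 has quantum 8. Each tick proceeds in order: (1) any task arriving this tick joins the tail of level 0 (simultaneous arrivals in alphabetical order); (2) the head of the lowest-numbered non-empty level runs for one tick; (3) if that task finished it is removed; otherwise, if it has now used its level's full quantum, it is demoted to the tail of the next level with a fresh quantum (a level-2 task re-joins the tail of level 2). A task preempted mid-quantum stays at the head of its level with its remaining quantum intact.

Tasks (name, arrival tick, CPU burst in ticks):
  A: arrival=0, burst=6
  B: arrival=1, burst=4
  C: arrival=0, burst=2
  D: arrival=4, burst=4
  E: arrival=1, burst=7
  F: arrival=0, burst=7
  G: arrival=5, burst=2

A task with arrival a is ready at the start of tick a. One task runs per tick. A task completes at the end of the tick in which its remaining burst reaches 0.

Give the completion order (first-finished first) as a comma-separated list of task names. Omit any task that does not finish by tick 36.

t=0: L0/L1/L2 = ACF/-/- → run A
t=1: L0/L1/L2 = ACFBE/-/- → run A
t=2: L0/L1/L2 = CFBE/A/- → run C
t=3: L0/L1/L2 = CFBE/A/- → run C
t=4: L0/L1/L2 = FBED/A/- → run F
t=5: L0/L1/L2 = FBEDG/A/- → run F
t=6: L0/L1/L2 = BEDG/AF/- → run B
t=7: L0/L1/L2 = BEDG/AF/- → run B
t=8: L0/L1/L2 = EDG/AFB/- → run E
t=9: L0/L1/L2 = EDG/AFB/- → run E
t=10: L0/L1/L2 = DG/AFBE/- → run D
t=11: L0/L1/L2 = DG/AFBE/- → run D
t=12: L0/L1/L2 = G/AFBED/- → run G
t=13: L0/L1/L2 = G/AFBED/- → run G
t=14: L0/L1/L2 = -/AFBED/- → run A
t=15: L0/L1/L2 = -/AFBED/- → run A
t=16: L0/L1/L2 = -/AFBED/- → run A
t=17: L0/L1/L2 = -/AFBED/- → run A
t=18: L0/L1/L2 = -/FBED/- → run F
t=19: L0/L1/L2 = -/FBED/- → run F
t=20: L0/L1/L2 = -/FBED/- → run F
t=21: L0/L1/L2 = -/FBED/- → run F
t=22: L0/L1/L2 = -/BED/F → run B
t=23: L0/L1/L2 = -/BED/F → run B
t=24: L0/L1/L2 = -/ED/F → run E
t=25: L0/L1/L2 = -/ED/F → run E
t=26: L0/L1/L2 = -/ED/F → run E
t=27: L0/L1/L2 = -/ED/F → run E
t=28: L0/L1/L2 = -/D/FE → run D
t=29: L0/L1/L2 = -/D/FE → run D
t=30: L0/L1/L2 = -/-/FE → run F
t=31: L0/L1/L2 = -/-/E → run E
t=32: (idle)
t=33: (idle)
t=34: (idle)
t=35: (idle)
t=36: (idle)

completion order = C, G, A, B, D, F, E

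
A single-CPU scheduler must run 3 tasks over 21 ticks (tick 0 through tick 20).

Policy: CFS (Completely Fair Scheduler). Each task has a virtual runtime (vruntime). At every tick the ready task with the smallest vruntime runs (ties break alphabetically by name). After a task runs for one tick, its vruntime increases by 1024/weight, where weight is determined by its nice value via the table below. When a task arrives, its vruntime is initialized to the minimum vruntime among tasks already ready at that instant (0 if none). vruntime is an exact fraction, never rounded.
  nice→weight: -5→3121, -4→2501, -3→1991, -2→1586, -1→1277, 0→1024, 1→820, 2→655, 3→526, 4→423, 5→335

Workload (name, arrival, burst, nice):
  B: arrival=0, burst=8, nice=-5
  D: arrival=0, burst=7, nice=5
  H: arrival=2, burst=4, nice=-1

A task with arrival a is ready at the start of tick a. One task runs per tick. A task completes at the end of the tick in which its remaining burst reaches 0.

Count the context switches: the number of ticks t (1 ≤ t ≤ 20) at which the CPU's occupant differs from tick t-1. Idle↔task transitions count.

t=0: vr[B=0 D=0] → run B
t=1: vr[B=1024/3121 D=0] → run D
t=2: vr[B=1024/3121 D=1024/335 H=1024/3121] → run B
t=3: vr[B=2048/3121 D=1024/335 H=1024/3121] → run H
t=4: vr[B=2048/3121 D=1024/335 H=4503552/3985517] → run B
t=5: vr[B=3072/3121 D=1024/335 H=4503552/3985517] → run B
t=6: vr[B=4096/3121 D=1024/335 H=4503552/3985517] → run H
t=7: vr[B=4096/3121 D=1024/335 H=7699456/3985517] → run B
t=8: vr[B=5120/3121 D=1024/335 H=7699456/3985517] → run B
t=9: vr[B=6144/3121 D=1024/335 H=7699456/3985517] → run H
t=10: vr[B=6144/3121 D=1024/335 H=10895360/3985517] → run B
t=11: vr[B=7168/3121 D=1024/335 H=10895360/3985517] → run B
t=12: vr[D=1024/335 H=10895360/3985517] → run H
t=13: vr[D=1024/335] → run D
t=14: vr[D=2048/335] → run D
t=15: vr[D=3072/335] → run D
t=16: vr[D=4096/335] → run D
t=17: vr[D=1024/67] → run D
t=18: vr[D=6144/335] → run D
t=19: (idle)
t=20: (idle)

context switches = 11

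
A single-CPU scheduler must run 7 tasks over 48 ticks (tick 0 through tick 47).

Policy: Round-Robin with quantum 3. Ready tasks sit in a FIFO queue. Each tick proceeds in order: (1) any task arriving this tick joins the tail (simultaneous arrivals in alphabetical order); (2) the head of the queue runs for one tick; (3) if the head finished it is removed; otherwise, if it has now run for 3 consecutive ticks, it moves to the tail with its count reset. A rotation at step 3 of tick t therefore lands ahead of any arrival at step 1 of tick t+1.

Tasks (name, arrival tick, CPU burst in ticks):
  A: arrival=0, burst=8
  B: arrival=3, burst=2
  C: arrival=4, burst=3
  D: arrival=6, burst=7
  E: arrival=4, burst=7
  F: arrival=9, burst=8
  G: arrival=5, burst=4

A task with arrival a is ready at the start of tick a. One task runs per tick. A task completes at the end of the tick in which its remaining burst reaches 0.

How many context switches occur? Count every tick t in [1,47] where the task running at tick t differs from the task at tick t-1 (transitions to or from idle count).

context switches = 15

t=0: queue=[A] q_used=0 → run A
t=1: queue=[A] q_used=1 → run A
t=2: queue=[A] q_used=2 → run A
t=3: queue=[A,B] q_used=0 → run A
t=4: queue=[A,B,C,E] q_used=1 → run A
t=5: queue=[A,B,C,E,G] q_used=2 → run A
t=6: queue=[B,C,E,G,A,D] q_used=0 → run B
t=7: queue=[B,C,E,G,A,D] q_used=1 → run B
t=8: queue=[C,E,G,A,D] q_used=0 → run C
t=9: queue=[C,E,G,A,D,F] q_used=1 → run C
t=10: queue=[C,E,G,A,D,F] q_used=2 → run C
t=11: queue=[E,G,A,D,F] q_used=0 → run E
t=12: queue=[E,G,A,D,F] q_used=1 → run E
t=13: queue=[E,G,A,D,F] q_used=2 → run E
t=14: queue=[G,A,D,F,E] q_used=0 → run G
t=15: queue=[G,A,D,F,E] q_used=1 → run G
t=16: queue=[G,A,D,F,E] q_used=2 → run G
t=17: queue=[A,D,F,E,G] q_used=0 → run A
t=18: queue=[A,D,F,E,G] q_used=1 → run A
t=19: queue=[D,F,E,G] q_used=0 → run D
t=20: queue=[D,F,E,G] q_used=1 → run D
t=21: queue=[D,F,E,G] q_used=2 → run D
t=22: queue=[F,E,G,D] q_used=0 → run F
t=23: queue=[F,E,G,D] q_used=1 → run F
t=24: queue=[F,E,G,D] q_used=2 → run F
t=25: queue=[E,G,D,F] q_used=0 → run E
t=26: queue=[E,G,D,F] q_used=1 → run E
t=27: queue=[E,G,D,F] q_used=2 → run E
t=28: queue=[G,D,F,E] q_used=0 → run G
t=29: queue=[D,F,E] q_used=0 → run D
t=30: queue=[D,F,E] q_used=1 → run D
t=31: queue=[D,F,E] q_used=2 → run D
t=32: queue=[F,E,D] q_used=0 → run F
t=33: queue=[F,E,D] q_used=1 → run F
t=34: queue=[F,E,D] q_used=2 → run F
t=35: queue=[E,D,F] q_used=0 → run E
t=36: queue=[D,F] q_used=0 → run D
t=37: queue=[F] q_used=0 → run F
t=38: queue=[F] q_used=1 → run F
t=39: (idle)
t=40: (idle)
t=41: (idle)
t=42: (idle)
t=43: (idle)
t=44: (idle)
t=45: (idle)
t=46: (idle)
t=47: (idle)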